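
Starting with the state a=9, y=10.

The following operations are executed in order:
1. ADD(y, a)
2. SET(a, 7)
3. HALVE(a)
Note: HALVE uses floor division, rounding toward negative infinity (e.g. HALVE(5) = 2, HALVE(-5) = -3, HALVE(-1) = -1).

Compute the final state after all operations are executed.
{a: 3, y: 19}

Step-by-step execution:
Initial: a=9, y=10
After step 1 (ADD(y, a)): a=9, y=19
After step 2 (SET(a, 7)): a=7, y=19
After step 3 (HALVE(a)): a=3, y=19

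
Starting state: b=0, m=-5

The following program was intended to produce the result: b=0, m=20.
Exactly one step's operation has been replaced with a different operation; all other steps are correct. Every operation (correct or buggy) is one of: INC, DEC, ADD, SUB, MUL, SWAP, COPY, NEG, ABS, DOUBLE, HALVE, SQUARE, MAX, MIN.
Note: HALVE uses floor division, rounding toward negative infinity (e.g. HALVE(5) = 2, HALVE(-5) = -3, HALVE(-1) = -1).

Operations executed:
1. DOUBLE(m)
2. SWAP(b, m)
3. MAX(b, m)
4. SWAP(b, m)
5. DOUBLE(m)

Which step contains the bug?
Step 3

Trace with buggy code:
Initial: b=0, m=-5
After step 1: b=0, m=-10
After step 2: b=-10, m=0
After step 3: b=0, m=0
After step 4: b=0, m=0
After step 5: b=0, m=0
Actual final b=0, m=0 ≠ expected b=0, m=20.
Step 3 is the only position where a single-operation replacement can produce the expected result.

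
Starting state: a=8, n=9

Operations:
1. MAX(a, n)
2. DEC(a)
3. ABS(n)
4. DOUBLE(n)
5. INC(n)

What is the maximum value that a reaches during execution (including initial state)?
9

Values of a at each step:
Initial: a = 8
After step 1: a = 9 ← maximum
After step 2: a = 8
After step 3: a = 8
After step 4: a = 8
After step 5: a = 8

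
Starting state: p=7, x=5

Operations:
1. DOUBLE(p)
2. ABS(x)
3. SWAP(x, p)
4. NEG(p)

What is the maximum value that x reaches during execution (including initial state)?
14

Values of x at each step:
Initial: x = 5
After step 1: x = 5
After step 2: x = 5
After step 3: x = 14 ← maximum
After step 4: x = 14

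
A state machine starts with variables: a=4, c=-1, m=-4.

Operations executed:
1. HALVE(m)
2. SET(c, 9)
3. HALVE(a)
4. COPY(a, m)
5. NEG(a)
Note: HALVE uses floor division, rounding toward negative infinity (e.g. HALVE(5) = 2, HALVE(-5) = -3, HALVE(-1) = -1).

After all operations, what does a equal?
a = 2

Tracing execution:
Step 1: HALVE(m) → a = 4
Step 2: SET(c, 9) → a = 4
Step 3: HALVE(a) → a = 2
Step 4: COPY(a, m) → a = -2
Step 5: NEG(a) → a = 2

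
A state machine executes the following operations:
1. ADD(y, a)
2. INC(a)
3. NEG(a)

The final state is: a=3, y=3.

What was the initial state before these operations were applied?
a=-4, y=7

Working backwards:
Final state: a=3, y=3
Before step 3 (NEG(a)): a=-3, y=3
Before step 2 (INC(a)): a=-4, y=3
Before step 1 (ADD(y, a)): a=-4, y=7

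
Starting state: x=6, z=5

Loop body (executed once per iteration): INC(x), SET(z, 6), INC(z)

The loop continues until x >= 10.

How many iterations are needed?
4

Tracing iterations:
Initial: x=6, z=5
After iteration 1: x=7, z=7
After iteration 2: x=8, z=7
After iteration 3: x=9, z=7
After iteration 4: x=10, z=7
x >= 10 now holds, so the loop exits after 4 iterations.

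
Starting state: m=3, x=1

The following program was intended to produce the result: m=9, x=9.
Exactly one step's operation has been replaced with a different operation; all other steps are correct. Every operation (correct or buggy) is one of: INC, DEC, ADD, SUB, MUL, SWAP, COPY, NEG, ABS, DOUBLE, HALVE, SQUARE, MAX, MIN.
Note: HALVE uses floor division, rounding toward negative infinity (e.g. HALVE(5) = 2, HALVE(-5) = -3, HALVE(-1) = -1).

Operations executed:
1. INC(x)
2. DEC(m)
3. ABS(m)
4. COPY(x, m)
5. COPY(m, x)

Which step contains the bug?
Step 2

Trace with buggy code:
Initial: m=3, x=1
After step 1: m=3, x=2
After step 2: m=2, x=2
After step 3: m=2, x=2
After step 4: m=2, x=2
After step 5: m=2, x=2
Actual final m=2, x=2 ≠ expected m=9, x=9.
Step 2 is the only position where a single-operation replacement can produce the expected result.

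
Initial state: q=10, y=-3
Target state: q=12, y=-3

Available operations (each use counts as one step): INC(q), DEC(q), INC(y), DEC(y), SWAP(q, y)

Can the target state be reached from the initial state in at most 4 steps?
Yes

Path (2 steps): INC(q) → INC(q)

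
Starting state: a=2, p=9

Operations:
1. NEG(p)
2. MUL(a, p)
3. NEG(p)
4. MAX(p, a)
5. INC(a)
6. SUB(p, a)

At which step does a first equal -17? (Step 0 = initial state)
Step 5

Tracing a:
Initial: a = 2
After step 1: a = 2
After step 2: a = -18
After step 3: a = -18
After step 4: a = -18
After step 5: a = -17 ← first occurrence
After step 6: a = -17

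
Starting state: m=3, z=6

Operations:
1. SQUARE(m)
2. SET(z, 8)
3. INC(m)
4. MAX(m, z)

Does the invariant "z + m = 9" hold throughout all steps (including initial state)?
No, violated after step 1

The invariant is violated after step 1.

State at each step:
Initial: m=3, z=6
After step 1: m=9, z=6
After step 2: m=9, z=8
After step 3: m=10, z=8
After step 4: m=10, z=8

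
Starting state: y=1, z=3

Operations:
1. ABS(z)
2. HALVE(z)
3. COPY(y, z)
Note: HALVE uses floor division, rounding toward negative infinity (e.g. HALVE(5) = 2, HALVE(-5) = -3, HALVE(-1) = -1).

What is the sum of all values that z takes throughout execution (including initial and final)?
8

Values of z at each step:
Initial: z = 3
After step 1: z = 3
After step 2: z = 1
After step 3: z = 1
Sum = 3 + 3 + 1 + 1 = 8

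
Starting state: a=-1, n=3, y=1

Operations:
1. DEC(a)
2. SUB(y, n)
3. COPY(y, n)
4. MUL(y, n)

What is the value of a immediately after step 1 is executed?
a = -2

Tracing a through execution:
Initial: a = -1
After step 1 (DEC(a)): a = -2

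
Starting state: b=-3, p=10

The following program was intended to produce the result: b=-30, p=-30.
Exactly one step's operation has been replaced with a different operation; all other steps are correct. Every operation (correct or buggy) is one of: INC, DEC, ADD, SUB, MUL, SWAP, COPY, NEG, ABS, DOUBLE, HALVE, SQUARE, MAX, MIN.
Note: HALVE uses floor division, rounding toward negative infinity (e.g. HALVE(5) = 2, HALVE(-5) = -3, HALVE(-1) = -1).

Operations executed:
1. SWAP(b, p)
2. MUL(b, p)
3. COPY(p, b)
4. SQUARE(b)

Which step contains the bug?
Step 4

Trace with buggy code:
Initial: b=-3, p=10
After step 1: b=10, p=-3
After step 2: b=-30, p=-3
After step 3: b=-30, p=-30
After step 4: b=900, p=-30
Actual final b=900, p=-30 ≠ expected b=-30, p=-30.
Step 4 is the only position where a single-operation replacement can produce the expected result.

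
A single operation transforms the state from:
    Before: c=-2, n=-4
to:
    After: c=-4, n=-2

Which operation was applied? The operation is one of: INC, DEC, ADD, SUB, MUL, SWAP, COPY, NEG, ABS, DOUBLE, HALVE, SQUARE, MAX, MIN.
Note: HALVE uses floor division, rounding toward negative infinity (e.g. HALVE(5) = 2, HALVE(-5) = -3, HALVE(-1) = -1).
SWAP(c, n)

Analyzing the change:
Before: c=-2, n=-4
After: c=-4, n=-2
Variable c changed from -2 to -4
Variable n changed from -4 to -2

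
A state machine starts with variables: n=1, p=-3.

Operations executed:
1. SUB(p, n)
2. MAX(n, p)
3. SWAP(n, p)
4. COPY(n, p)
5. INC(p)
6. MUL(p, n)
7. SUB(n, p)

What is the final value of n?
n = -1

Tracing execution:
Step 1: SUB(p, n) → n = 1
Step 2: MAX(n, p) → n = 1
Step 3: SWAP(n, p) → n = -4
Step 4: COPY(n, p) → n = 1
Step 5: INC(p) → n = 1
Step 6: MUL(p, n) → n = 1
Step 7: SUB(n, p) → n = -1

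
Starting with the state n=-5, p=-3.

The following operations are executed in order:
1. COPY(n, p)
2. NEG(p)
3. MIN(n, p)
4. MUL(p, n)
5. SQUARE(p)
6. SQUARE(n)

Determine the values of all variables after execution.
{n: 9, p: 81}

Step-by-step execution:
Initial: n=-5, p=-3
After step 1 (COPY(n, p)): n=-3, p=-3
After step 2 (NEG(p)): n=-3, p=3
After step 3 (MIN(n, p)): n=-3, p=3
After step 4 (MUL(p, n)): n=-3, p=-9
After step 5 (SQUARE(p)): n=-3, p=81
After step 6 (SQUARE(n)): n=9, p=81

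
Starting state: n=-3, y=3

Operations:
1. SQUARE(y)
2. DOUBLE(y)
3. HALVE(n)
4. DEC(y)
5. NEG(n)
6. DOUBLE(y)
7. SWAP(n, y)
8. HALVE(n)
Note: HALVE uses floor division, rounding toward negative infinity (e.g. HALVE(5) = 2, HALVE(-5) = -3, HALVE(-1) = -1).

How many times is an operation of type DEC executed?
1

Counting DEC operations:
Step 4: DEC(y) ← DEC
Total: 1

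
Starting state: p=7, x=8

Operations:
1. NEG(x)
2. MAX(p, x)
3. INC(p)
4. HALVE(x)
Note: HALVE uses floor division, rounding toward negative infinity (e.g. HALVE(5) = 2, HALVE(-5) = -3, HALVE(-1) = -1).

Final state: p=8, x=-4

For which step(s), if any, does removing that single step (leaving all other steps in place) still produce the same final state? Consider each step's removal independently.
Step(s) 2

Testing removal of each single step:
Without step 1: final = p=9, x=4 (different)
Without step 2: final = p=8, x=-4 (same)
Without step 3: final = p=7, x=-4 (different)
Without step 4: final = p=8, x=-8 (different)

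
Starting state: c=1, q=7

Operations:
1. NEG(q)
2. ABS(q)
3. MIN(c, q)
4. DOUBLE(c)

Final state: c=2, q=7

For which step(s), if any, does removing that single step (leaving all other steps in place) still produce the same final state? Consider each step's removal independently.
Step(s) 1, 3

Testing removal of each single step:
Without step 1: final = c=2, q=7 (same)
Without step 2: final = c=-14, q=-7 (different)
Without step 3: final = c=2, q=7 (same)
Without step 4: final = c=1, q=7 (different)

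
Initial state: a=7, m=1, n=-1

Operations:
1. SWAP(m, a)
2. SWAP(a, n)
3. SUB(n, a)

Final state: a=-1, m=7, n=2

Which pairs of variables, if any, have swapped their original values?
None

Comparing initial and final values:
a: 7 → -1
n: -1 → 2
m: 1 → 7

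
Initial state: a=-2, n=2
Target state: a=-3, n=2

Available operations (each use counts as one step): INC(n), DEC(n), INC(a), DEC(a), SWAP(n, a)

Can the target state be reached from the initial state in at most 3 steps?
Yes

Path (1 step): DEC(a)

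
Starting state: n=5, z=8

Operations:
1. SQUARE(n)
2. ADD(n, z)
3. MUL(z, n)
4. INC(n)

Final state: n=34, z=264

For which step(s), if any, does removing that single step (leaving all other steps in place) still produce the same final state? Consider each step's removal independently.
None - removing any single step changes the final result

Testing removal of each single step:
Without step 1: final = n=14, z=104 (different)
Without step 2: final = n=26, z=200 (different)
Without step 3: final = n=34, z=8 (different)
Without step 4: final = n=33, z=264 (different)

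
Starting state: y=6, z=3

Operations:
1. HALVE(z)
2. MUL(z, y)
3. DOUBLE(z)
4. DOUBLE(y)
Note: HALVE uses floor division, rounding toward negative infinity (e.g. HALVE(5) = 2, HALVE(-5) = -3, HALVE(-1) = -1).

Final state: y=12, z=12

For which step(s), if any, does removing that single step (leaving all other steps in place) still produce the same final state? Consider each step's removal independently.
None - removing any single step changes the final result

Testing removal of each single step:
Without step 1: final = y=12, z=36 (different)
Without step 2: final = y=12, z=2 (different)
Without step 3: final = y=12, z=6 (different)
Without step 4: final = y=6, z=12 (different)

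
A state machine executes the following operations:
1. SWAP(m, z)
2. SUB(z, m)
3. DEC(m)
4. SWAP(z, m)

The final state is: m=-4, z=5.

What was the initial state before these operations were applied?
m=2, z=6

Working backwards:
Final state: m=-4, z=5
Before step 4 (SWAP(z, m)): m=5, z=-4
Before step 3 (DEC(m)): m=6, z=-4
Before step 2 (SUB(z, m)): m=6, z=2
Before step 1 (SWAP(m, z)): m=2, z=6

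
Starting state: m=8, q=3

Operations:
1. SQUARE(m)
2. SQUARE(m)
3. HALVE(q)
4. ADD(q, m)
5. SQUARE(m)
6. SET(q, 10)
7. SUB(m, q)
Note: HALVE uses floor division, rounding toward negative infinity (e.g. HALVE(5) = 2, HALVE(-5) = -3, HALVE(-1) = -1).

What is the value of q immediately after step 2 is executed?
q = 3

Tracing q through execution:
Initial: q = 3
After step 1 (SQUARE(m)): q = 3
After step 2 (SQUARE(m)): q = 3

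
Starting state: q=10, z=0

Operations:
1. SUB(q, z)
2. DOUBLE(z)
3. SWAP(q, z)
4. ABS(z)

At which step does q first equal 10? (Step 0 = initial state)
Step 0

Tracing q:
Initial: q = 10 ← first occurrence
After step 1: q = 10
After step 2: q = 10
After step 3: q = 0
After step 4: q = 0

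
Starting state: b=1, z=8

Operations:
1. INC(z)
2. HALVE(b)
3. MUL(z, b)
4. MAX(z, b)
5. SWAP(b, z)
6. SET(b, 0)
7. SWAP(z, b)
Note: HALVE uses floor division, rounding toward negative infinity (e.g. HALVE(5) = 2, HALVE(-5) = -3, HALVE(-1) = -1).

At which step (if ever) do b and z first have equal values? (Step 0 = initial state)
Step 3

b and z first become equal after step 3.

Comparing values at each step:
Initial: b=1, z=8
After step 1: b=1, z=9
After step 2: b=0, z=9
After step 3: b=0, z=0 ← equal!
After step 4: b=0, z=0 ← equal!
After step 5: b=0, z=0 ← equal!
After step 6: b=0, z=0 ← equal!
After step 7: b=0, z=0 ← equal!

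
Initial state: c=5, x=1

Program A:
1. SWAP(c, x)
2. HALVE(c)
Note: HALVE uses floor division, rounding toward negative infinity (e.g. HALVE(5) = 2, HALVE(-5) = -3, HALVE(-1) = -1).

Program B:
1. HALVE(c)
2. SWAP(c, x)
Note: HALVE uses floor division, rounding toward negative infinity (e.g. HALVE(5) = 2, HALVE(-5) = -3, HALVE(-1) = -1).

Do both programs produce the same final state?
No

Program A final state: c=0, x=5
Program B final state: c=1, x=2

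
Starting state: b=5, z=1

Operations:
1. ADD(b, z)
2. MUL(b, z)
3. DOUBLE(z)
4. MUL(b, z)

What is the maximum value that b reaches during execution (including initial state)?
12

Values of b at each step:
Initial: b = 5
After step 1: b = 6
After step 2: b = 6
After step 3: b = 6
After step 4: b = 12 ← maximum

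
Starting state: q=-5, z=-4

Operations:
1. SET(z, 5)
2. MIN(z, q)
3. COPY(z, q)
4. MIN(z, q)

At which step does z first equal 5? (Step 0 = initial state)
Step 1

Tracing z:
Initial: z = -4
After step 1: z = 5 ← first occurrence
After step 2: z = -5
After step 3: z = -5
After step 4: z = -5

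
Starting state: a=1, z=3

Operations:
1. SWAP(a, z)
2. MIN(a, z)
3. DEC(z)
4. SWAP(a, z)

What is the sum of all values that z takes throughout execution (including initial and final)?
6

Values of z at each step:
Initial: z = 3
After step 1: z = 1
After step 2: z = 1
After step 3: z = 0
After step 4: z = 1
Sum = 3 + 1 + 1 + 0 + 1 = 6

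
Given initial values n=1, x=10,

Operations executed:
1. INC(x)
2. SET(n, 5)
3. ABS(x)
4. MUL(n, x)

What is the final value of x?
x = 11

Tracing execution:
Step 1: INC(x) → x = 11
Step 2: SET(n, 5) → x = 11
Step 3: ABS(x) → x = 11
Step 4: MUL(n, x) → x = 11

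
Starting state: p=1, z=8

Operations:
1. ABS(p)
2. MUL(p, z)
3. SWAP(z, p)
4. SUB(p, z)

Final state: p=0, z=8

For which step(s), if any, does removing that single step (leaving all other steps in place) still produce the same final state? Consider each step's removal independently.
Step(s) 1, 3

Testing removal of each single step:
Without step 1: final = p=0, z=8 (same)
Without step 2: final = p=7, z=1 (different)
Without step 3: final = p=0, z=8 (same)
Without step 4: final = p=8, z=8 (different)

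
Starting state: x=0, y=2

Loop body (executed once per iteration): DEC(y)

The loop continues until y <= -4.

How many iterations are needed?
6

Tracing iterations:
Initial: x=0, y=2
After iteration 1: x=0, y=1
After iteration 2: x=0, y=0
After iteration 3: x=0, y=-1
After iteration 4: x=0, y=-2
After iteration 5: x=0, y=-3
After iteration 6: x=0, y=-4
y <= -4 now holds, so the loop exits after 6 iterations.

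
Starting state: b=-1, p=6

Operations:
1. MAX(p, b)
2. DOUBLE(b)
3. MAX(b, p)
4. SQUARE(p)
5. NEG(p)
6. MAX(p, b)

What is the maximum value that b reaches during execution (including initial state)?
6

Values of b at each step:
Initial: b = -1
After step 1: b = -1
After step 2: b = -2
After step 3: b = 6 ← maximum
After step 4: b = 6
After step 5: b = 6
After step 6: b = 6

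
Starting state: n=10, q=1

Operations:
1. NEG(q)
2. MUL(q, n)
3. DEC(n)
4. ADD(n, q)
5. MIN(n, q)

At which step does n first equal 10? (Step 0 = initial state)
Step 0

Tracing n:
Initial: n = 10 ← first occurrence
After step 1: n = 10
After step 2: n = 10
After step 3: n = 9
After step 4: n = -1
After step 5: n = -10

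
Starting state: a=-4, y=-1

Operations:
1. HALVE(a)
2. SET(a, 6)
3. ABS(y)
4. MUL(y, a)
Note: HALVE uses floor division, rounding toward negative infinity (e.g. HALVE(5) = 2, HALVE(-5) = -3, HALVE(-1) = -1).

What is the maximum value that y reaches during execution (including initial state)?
6

Values of y at each step:
Initial: y = -1
After step 1: y = -1
After step 2: y = -1
After step 3: y = 1
After step 4: y = 6 ← maximum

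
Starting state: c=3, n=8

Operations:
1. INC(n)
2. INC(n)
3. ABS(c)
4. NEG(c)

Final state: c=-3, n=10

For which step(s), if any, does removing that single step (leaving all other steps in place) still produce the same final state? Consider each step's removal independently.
Step(s) 3

Testing removal of each single step:
Without step 1: final = c=-3, n=9 (different)
Without step 2: final = c=-3, n=9 (different)
Without step 3: final = c=-3, n=10 (same)
Without step 4: final = c=3, n=10 (different)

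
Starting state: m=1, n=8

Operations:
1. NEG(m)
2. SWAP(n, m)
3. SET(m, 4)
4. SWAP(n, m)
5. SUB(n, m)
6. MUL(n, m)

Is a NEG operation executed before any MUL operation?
Yes

First NEG: step 1
First MUL: step 6
Since 1 < 6, NEG comes first.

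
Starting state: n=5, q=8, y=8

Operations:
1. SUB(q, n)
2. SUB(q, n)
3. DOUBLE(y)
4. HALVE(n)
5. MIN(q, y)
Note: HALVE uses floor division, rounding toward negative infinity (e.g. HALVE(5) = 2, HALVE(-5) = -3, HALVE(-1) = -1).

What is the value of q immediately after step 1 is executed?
q = 3

Tracing q through execution:
Initial: q = 8
After step 1 (SUB(q, n)): q = 3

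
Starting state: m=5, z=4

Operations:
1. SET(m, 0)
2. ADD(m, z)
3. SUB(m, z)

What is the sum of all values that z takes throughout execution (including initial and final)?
16

Values of z at each step:
Initial: z = 4
After step 1: z = 4
After step 2: z = 4
After step 3: z = 4
Sum = 4 + 4 + 4 + 4 = 16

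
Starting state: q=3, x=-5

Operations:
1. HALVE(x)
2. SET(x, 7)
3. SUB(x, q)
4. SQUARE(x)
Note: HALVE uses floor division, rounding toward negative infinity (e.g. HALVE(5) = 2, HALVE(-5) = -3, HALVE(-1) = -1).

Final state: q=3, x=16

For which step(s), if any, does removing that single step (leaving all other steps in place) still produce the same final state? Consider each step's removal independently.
Step(s) 1

Testing removal of each single step:
Without step 1: final = q=3, x=16 (same)
Without step 2: final = q=3, x=36 (different)
Without step 3: final = q=3, x=49 (different)
Without step 4: final = q=3, x=4 (different)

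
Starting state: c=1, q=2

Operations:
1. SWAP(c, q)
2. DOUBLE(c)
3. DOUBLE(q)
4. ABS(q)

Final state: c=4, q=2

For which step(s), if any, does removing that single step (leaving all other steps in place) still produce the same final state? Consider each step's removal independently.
Step(s) 4

Testing removal of each single step:
Without step 1: final = c=2, q=4 (different)
Without step 2: final = c=2, q=2 (different)
Without step 3: final = c=4, q=1 (different)
Without step 4: final = c=4, q=2 (same)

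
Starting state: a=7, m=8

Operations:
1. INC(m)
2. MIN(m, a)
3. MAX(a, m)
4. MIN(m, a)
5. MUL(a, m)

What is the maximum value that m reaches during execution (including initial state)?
9

Values of m at each step:
Initial: m = 8
After step 1: m = 9 ← maximum
After step 2: m = 7
After step 3: m = 7
After step 4: m = 7
After step 5: m = 7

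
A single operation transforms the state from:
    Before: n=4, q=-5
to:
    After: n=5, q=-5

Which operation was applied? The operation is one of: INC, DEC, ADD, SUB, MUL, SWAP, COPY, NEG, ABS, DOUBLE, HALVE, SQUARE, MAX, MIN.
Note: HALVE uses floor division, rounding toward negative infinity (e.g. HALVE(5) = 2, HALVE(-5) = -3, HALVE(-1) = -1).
INC(n)

Analyzing the change:
Before: n=4, q=-5
After: n=5, q=-5
Variable n changed from 4 to 5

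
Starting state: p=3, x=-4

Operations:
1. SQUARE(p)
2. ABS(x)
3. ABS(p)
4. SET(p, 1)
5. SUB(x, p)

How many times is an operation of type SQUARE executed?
1

Counting SQUARE operations:
Step 1: SQUARE(p) ← SQUARE
Total: 1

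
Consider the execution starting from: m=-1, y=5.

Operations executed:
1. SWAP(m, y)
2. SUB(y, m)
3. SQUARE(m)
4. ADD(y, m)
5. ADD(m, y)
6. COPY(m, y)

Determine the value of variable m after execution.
m = 19

Tracing execution:
Step 1: SWAP(m, y) → m = 5
Step 2: SUB(y, m) → m = 5
Step 3: SQUARE(m) → m = 25
Step 4: ADD(y, m) → m = 25
Step 5: ADD(m, y) → m = 44
Step 6: COPY(m, y) → m = 19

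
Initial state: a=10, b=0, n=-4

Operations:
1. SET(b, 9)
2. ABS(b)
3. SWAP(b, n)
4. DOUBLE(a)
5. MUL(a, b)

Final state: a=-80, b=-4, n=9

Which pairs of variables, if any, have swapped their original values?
None

Comparing initial and final values:
n: -4 → 9
a: 10 → -80
b: 0 → -4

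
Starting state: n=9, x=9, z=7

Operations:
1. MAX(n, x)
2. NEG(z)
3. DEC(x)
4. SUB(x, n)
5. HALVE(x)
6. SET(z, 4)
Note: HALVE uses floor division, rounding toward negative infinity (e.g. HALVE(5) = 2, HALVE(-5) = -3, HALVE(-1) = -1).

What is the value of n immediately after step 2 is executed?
n = 9

Tracing n through execution:
Initial: n = 9
After step 1 (MAX(n, x)): n = 9
After step 2 (NEG(z)): n = 9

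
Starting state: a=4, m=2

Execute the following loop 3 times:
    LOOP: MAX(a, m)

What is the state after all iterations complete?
a=4, m=2

Iteration trace:
Start: a=4, m=2
After iteration 1: a=4, m=2
After iteration 2: a=4, m=2
After iteration 3: a=4, m=2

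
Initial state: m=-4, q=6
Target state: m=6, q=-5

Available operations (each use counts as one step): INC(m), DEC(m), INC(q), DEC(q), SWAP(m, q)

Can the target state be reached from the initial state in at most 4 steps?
Yes

Path (2 steps): DEC(m) → SWAP(m, q)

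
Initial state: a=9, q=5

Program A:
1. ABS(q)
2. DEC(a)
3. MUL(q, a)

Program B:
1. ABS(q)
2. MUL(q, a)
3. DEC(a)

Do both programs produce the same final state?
No

Program A final state: a=8, q=40
Program B final state: a=8, q=45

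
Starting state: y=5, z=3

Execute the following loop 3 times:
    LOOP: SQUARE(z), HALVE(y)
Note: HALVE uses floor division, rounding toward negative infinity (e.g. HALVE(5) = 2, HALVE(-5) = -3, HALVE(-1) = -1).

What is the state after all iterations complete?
y=0, z=6561

Iteration trace:
Start: y=5, z=3
After iteration 1: y=2, z=9
After iteration 2: y=1, z=81
After iteration 3: y=0, z=6561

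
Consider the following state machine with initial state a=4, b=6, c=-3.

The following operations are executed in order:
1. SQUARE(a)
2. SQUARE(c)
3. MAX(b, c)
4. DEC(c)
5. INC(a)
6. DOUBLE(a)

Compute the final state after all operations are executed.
{a: 34, b: 9, c: 8}

Step-by-step execution:
Initial: a=4, b=6, c=-3
After step 1 (SQUARE(a)): a=16, b=6, c=-3
After step 2 (SQUARE(c)): a=16, b=6, c=9
After step 3 (MAX(b, c)): a=16, b=9, c=9
After step 4 (DEC(c)): a=16, b=9, c=8
After step 5 (INC(a)): a=17, b=9, c=8
After step 6 (DOUBLE(a)): a=34, b=9, c=8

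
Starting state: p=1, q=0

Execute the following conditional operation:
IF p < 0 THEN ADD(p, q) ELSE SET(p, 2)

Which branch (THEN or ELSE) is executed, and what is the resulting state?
Branch: ELSE, Final state: p=2, q=0

Evaluating condition: p < 0
p = 1
Condition is False, so ELSE branch executes
After SET(p, 2): p=2, q=0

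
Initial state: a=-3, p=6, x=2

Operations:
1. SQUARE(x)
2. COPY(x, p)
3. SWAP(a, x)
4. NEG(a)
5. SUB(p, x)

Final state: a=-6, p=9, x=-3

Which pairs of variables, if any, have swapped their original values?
None

Comparing initial and final values:
x: 2 → -3
a: -3 → -6
p: 6 → 9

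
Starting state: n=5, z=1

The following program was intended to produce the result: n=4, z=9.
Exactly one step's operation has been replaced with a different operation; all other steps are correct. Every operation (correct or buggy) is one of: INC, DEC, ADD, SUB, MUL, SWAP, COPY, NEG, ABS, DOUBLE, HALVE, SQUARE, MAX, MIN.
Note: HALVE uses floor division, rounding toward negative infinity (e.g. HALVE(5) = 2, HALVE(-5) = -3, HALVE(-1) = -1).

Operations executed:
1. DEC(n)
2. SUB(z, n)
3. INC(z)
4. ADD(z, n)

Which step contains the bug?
Step 2

Trace with buggy code:
Initial: n=5, z=1
After step 1: n=4, z=1
After step 2: n=4, z=-3
After step 3: n=4, z=-2
After step 4: n=4, z=2
Actual final n=4, z=2 ≠ expected n=4, z=9.
Step 2 is the only position where a single-operation replacement can produce the expected result.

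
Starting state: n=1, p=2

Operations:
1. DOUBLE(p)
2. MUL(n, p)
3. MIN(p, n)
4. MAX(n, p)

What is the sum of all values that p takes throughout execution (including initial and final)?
18

Values of p at each step:
Initial: p = 2
After step 1: p = 4
After step 2: p = 4
After step 3: p = 4
After step 4: p = 4
Sum = 2 + 4 + 4 + 4 + 4 = 18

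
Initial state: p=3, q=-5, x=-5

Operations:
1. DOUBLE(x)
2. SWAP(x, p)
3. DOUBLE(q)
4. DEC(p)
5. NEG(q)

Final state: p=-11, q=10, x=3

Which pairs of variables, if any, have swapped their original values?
None

Comparing initial and final values:
q: -5 → 10
x: -5 → 3
p: 3 → -11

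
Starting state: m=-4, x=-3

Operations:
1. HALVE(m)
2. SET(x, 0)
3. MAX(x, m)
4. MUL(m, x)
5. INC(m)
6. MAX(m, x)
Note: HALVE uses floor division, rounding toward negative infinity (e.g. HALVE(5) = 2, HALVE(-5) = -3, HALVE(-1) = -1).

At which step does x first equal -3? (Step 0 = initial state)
Step 0

Tracing x:
Initial: x = -3 ← first occurrence
After step 1: x = -3
After step 2: x = 0
After step 3: x = 0
After step 4: x = 0
After step 5: x = 0
After step 6: x = 0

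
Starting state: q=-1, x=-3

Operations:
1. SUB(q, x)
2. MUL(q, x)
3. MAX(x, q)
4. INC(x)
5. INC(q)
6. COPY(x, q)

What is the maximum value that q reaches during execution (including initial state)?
2

Values of q at each step:
Initial: q = -1
After step 1: q = 2 ← maximum
After step 2: q = -6
After step 3: q = -6
After step 4: q = -6
After step 5: q = -5
After step 6: q = -5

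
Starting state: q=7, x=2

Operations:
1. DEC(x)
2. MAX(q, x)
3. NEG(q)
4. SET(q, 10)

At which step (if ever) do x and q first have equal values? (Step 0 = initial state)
Never

x and q never become equal during execution.

Comparing values at each step:
Initial: x=2, q=7
After step 1: x=1, q=7
After step 2: x=1, q=7
After step 3: x=1, q=-7
After step 4: x=1, q=10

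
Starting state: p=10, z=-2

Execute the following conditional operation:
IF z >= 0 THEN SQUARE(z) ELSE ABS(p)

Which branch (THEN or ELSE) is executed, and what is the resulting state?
Branch: ELSE, Final state: p=10, z=-2

Evaluating condition: z >= 0
z = -2
Condition is False, so ELSE branch executes
After ABS(p): p=10, z=-2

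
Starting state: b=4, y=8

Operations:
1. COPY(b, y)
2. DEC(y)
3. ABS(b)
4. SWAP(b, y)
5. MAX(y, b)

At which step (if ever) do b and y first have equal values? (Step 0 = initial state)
Step 1

b and y first become equal after step 1.

Comparing values at each step:
Initial: b=4, y=8
After step 1: b=8, y=8 ← equal!
After step 2: b=8, y=7
After step 3: b=8, y=7
After step 4: b=7, y=8
After step 5: b=7, y=8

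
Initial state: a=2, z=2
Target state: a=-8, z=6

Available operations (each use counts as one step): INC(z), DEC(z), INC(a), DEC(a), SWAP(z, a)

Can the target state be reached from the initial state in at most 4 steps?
No

The target state cannot be reached within 4 steps.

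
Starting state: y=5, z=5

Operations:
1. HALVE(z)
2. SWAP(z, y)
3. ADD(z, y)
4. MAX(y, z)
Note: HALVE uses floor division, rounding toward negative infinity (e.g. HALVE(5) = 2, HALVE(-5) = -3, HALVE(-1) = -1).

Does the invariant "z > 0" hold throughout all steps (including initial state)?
Yes

The invariant holds at every step.

State at each step:
Initial: y=5, z=5
After step 1: y=5, z=2
After step 2: y=2, z=5
After step 3: y=2, z=7
After step 4: y=7, z=7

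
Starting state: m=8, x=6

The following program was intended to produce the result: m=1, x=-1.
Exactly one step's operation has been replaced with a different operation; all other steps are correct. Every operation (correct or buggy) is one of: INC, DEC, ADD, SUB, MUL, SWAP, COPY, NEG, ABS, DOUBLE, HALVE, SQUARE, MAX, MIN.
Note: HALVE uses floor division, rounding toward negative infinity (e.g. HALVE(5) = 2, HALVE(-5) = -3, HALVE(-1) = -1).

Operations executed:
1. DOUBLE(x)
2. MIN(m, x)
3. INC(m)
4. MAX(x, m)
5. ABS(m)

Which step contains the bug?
Step 1

Trace with buggy code:
Initial: m=8, x=6
After step 1: m=8, x=12
After step 2: m=8, x=12
After step 3: m=9, x=12
After step 4: m=9, x=12
After step 5: m=9, x=12
Actual final m=9, x=12 ≠ expected m=1, x=-1.
Step 1 is the only position where a single-operation replacement can produce the expected result.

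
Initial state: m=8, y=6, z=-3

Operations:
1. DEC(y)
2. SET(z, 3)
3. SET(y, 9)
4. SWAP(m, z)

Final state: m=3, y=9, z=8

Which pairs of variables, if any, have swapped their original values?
None

Comparing initial and final values:
z: -3 → 8
y: 6 → 9
m: 8 → 3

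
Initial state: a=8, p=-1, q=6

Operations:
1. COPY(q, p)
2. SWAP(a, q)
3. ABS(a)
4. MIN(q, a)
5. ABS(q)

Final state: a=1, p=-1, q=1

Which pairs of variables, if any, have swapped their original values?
None

Comparing initial and final values:
a: 8 → 1
p: -1 → -1
q: 6 → 1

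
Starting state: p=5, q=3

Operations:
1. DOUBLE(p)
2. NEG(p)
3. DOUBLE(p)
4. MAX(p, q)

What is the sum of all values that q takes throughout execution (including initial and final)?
15

Values of q at each step:
Initial: q = 3
After step 1: q = 3
After step 2: q = 3
After step 3: q = 3
After step 4: q = 3
Sum = 3 + 3 + 3 + 3 + 3 = 15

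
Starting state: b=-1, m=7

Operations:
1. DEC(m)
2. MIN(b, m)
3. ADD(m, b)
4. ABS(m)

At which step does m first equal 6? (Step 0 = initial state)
Step 1

Tracing m:
Initial: m = 7
After step 1: m = 6 ← first occurrence
After step 2: m = 6
After step 3: m = 5
After step 4: m = 5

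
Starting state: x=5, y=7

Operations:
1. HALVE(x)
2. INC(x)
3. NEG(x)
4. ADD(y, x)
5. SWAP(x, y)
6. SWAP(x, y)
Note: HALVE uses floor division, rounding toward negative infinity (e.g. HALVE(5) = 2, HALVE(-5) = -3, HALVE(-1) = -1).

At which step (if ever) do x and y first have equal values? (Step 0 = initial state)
Never

x and y never become equal during execution.

Comparing values at each step:
Initial: x=5, y=7
After step 1: x=2, y=7
After step 2: x=3, y=7
After step 3: x=-3, y=7
After step 4: x=-3, y=4
After step 5: x=4, y=-3
After step 6: x=-3, y=4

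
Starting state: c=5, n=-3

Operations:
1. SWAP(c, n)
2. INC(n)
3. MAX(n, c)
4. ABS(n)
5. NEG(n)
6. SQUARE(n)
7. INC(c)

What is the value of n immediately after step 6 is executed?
n = 36

Tracing n through execution:
Initial: n = -3
After step 1 (SWAP(c, n)): n = 5
After step 2 (INC(n)): n = 6
After step 3 (MAX(n, c)): n = 6
After step 4 (ABS(n)): n = 6
After step 5 (NEG(n)): n = -6
After step 6 (SQUARE(n)): n = 36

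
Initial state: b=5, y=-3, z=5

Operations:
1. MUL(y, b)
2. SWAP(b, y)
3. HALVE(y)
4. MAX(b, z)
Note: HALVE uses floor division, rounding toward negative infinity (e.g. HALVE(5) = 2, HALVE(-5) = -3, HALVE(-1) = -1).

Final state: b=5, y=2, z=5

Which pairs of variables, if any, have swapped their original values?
None

Comparing initial and final values:
y: -3 → 2
z: 5 → 5
b: 5 → 5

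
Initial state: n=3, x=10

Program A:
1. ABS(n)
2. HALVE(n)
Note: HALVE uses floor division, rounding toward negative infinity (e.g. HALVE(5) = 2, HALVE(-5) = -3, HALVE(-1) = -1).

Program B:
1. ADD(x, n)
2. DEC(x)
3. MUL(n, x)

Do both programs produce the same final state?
No

Program A final state: n=1, x=10
Program B final state: n=36, x=12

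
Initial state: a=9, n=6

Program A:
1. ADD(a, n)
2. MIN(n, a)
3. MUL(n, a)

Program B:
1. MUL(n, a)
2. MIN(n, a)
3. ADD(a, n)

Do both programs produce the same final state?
No

Program A final state: a=15, n=90
Program B final state: a=18, n=9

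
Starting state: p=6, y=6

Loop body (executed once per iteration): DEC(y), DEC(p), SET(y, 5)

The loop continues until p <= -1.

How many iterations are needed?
7

Tracing iterations:
Initial: p=6, y=6
After iteration 1: p=5, y=5
After iteration 2: p=4, y=5
After iteration 3: p=3, y=5
After iteration 4: p=2, y=5
After iteration 5: p=1, y=5
After iteration 6: p=0, y=5
After iteration 7: p=-1, y=5
p <= -1 now holds, so the loop exits after 7 iterations.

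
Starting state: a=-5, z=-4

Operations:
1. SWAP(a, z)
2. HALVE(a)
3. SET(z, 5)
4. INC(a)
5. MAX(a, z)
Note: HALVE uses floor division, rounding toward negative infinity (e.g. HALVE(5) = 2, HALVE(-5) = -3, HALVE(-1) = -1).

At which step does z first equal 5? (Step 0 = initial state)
Step 3

Tracing z:
Initial: z = -4
After step 1: z = -5
After step 2: z = -5
After step 3: z = 5 ← first occurrence
After step 4: z = 5
After step 5: z = 5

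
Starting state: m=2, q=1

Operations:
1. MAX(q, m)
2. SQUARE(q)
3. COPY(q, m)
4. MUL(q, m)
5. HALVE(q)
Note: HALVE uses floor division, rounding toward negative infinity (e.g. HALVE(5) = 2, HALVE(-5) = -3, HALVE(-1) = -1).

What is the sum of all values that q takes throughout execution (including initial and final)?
15

Values of q at each step:
Initial: q = 1
After step 1: q = 2
After step 2: q = 4
After step 3: q = 2
After step 4: q = 4
After step 5: q = 2
Sum = 1 + 2 + 4 + 2 + 4 + 2 = 15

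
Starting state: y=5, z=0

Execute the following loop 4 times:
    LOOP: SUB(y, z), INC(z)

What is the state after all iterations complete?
y=-1, z=4

Iteration trace:
Start: y=5, z=0
After iteration 1: y=5, z=1
After iteration 2: y=4, z=2
After iteration 3: y=2, z=3
After iteration 4: y=-1, z=4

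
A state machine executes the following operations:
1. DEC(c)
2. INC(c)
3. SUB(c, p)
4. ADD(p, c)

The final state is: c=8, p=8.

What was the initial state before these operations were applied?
c=8, p=0

Working backwards:
Final state: c=8, p=8
Before step 4 (ADD(p, c)): c=8, p=0
Before step 3 (SUB(c, p)): c=8, p=0
Before step 2 (INC(c)): c=7, p=0
Before step 1 (DEC(c)): c=8, p=0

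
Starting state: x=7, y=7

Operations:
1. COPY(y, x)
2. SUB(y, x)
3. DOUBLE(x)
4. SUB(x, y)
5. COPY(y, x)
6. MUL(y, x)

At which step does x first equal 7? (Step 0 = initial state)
Step 0

Tracing x:
Initial: x = 7 ← first occurrence
After step 1: x = 7
After step 2: x = 7
After step 3: x = 14
After step 4: x = 14
After step 5: x = 14
After step 6: x = 14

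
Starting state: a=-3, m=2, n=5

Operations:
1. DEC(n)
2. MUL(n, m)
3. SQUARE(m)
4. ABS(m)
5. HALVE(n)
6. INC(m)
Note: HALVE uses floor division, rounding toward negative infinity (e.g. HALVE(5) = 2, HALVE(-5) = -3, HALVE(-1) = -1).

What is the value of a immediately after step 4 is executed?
a = -3

Tracing a through execution:
Initial: a = -3
After step 1 (DEC(n)): a = -3
After step 2 (MUL(n, m)): a = -3
After step 3 (SQUARE(m)): a = -3
After step 4 (ABS(m)): a = -3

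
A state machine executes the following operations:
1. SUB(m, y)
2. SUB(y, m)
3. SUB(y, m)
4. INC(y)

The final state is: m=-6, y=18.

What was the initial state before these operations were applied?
m=-1, y=5

Working backwards:
Final state: m=-6, y=18
Before step 4 (INC(y)): m=-6, y=17
Before step 3 (SUB(y, m)): m=-6, y=11
Before step 2 (SUB(y, m)): m=-6, y=5
Before step 1 (SUB(m, y)): m=-1, y=5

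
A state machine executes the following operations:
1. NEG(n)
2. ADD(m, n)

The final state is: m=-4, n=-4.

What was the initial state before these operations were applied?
m=0, n=4

Working backwards:
Final state: m=-4, n=-4
Before step 2 (ADD(m, n)): m=0, n=-4
Before step 1 (NEG(n)): m=0, n=4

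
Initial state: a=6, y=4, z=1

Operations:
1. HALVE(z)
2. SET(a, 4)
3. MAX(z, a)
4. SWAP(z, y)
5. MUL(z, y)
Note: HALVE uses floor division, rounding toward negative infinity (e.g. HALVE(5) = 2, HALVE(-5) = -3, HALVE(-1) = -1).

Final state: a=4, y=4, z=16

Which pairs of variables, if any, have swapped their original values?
None

Comparing initial and final values:
y: 4 → 4
a: 6 → 4
z: 1 → 16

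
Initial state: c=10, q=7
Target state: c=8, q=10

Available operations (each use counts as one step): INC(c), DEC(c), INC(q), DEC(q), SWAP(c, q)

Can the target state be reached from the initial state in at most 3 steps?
Yes

Path (2 steps): INC(q) → SWAP(c, q)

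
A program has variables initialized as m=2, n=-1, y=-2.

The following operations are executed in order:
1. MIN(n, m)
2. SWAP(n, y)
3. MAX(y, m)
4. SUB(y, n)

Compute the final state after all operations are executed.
{m: 2, n: -2, y: 4}

Step-by-step execution:
Initial: m=2, n=-1, y=-2
After step 1 (MIN(n, m)): m=2, n=-1, y=-2
After step 2 (SWAP(n, y)): m=2, n=-2, y=-1
After step 3 (MAX(y, m)): m=2, n=-2, y=2
After step 4 (SUB(y, n)): m=2, n=-2, y=4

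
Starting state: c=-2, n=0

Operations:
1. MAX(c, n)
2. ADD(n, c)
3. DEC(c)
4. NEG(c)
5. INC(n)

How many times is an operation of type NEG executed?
1

Counting NEG operations:
Step 4: NEG(c) ← NEG
Total: 1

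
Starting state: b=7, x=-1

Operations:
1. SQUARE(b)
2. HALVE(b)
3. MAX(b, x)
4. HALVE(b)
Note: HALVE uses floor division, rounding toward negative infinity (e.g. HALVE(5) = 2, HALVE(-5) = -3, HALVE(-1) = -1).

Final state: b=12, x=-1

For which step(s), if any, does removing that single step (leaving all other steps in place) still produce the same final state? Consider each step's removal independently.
Step(s) 3

Testing removal of each single step:
Without step 1: final = b=1, x=-1 (different)
Without step 2: final = b=24, x=-1 (different)
Without step 3: final = b=12, x=-1 (same)
Without step 4: final = b=24, x=-1 (different)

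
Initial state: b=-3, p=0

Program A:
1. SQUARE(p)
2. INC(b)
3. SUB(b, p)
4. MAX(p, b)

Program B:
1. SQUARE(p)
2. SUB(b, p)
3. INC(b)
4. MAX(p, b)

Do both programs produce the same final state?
Yes

Program A final state: b=-2, p=0
Program B final state: b=-2, p=0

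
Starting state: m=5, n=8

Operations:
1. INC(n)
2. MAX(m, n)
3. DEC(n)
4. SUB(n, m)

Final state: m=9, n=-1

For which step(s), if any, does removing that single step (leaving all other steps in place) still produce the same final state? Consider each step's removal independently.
None - removing any single step changes the final result

Testing removal of each single step:
Without step 1: final = m=8, n=-1 (different)
Without step 2: final = m=5, n=3 (different)
Without step 3: final = m=9, n=0 (different)
Without step 4: final = m=9, n=8 (different)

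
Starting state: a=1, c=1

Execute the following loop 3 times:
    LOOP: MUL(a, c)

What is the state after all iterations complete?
a=1, c=1

Iteration trace:
Start: a=1, c=1
After iteration 1: a=1, c=1
After iteration 2: a=1, c=1
After iteration 3: a=1, c=1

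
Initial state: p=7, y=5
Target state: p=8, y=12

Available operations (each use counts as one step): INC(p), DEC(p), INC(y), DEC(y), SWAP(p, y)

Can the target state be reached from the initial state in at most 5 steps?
No

The target state cannot be reached within 5 steps.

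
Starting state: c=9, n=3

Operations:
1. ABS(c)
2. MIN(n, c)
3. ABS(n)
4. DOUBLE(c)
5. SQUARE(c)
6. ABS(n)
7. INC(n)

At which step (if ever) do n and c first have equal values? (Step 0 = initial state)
Never

n and c never become equal during execution.

Comparing values at each step:
Initial: n=3, c=9
After step 1: n=3, c=9
After step 2: n=3, c=9
After step 3: n=3, c=9
After step 4: n=3, c=18
After step 5: n=3, c=324
After step 6: n=3, c=324
After step 7: n=4, c=324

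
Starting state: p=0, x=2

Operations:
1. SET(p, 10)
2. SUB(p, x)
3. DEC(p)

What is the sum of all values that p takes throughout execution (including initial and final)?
25

Values of p at each step:
Initial: p = 0
After step 1: p = 10
After step 2: p = 8
After step 3: p = 7
Sum = 0 + 10 + 8 + 7 = 25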